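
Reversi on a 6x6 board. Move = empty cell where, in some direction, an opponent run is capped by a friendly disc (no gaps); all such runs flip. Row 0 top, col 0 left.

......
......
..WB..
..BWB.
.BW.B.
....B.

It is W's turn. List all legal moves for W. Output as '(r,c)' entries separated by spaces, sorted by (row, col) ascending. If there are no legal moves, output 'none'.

Answer: (1,3) (2,4) (3,1) (3,5) (4,0) (5,5)

Derivation:
(1,2): no bracket -> illegal
(1,3): flips 1 -> legal
(1,4): no bracket -> illegal
(2,1): no bracket -> illegal
(2,4): flips 1 -> legal
(2,5): no bracket -> illegal
(3,0): no bracket -> illegal
(3,1): flips 1 -> legal
(3,5): flips 1 -> legal
(4,0): flips 1 -> legal
(4,3): no bracket -> illegal
(4,5): no bracket -> illegal
(5,0): no bracket -> illegal
(5,1): no bracket -> illegal
(5,2): no bracket -> illegal
(5,3): no bracket -> illegal
(5,5): flips 1 -> legal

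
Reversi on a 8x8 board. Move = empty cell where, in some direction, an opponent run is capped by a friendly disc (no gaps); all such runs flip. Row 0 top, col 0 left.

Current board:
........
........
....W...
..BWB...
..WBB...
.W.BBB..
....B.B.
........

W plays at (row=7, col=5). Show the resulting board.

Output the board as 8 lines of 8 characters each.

Place W at (7,5); scan 8 dirs for brackets.
Dir NW: opp run (6,4) (5,3) capped by W -> flip
Dir N: first cell '.' (not opp) -> no flip
Dir NE: opp run (6,6), next='.' -> no flip
Dir W: first cell '.' (not opp) -> no flip
Dir E: first cell '.' (not opp) -> no flip
Dir SW: edge -> no flip
Dir S: edge -> no flip
Dir SE: edge -> no flip
All flips: (5,3) (6,4)

Answer: ........
........
....W...
..BWB...
..WBB...
.W.WBB..
....W.B.
.....W..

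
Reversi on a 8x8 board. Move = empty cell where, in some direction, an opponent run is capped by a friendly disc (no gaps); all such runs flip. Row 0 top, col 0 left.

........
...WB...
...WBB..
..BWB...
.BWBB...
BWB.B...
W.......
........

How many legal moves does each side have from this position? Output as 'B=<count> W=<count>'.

-- B to move --
(0,2): flips 1 -> legal
(0,3): flips 3 -> legal
(0,4): no bracket -> illegal
(1,2): flips 2 -> legal
(2,2): flips 2 -> legal
(3,1): no bracket -> illegal
(4,0): no bracket -> illegal
(5,3): no bracket -> illegal
(6,1): flips 1 -> legal
(6,2): no bracket -> illegal
(7,0): flips 1 -> legal
(7,1): no bracket -> illegal
B mobility = 6
-- W to move --
(0,3): no bracket -> illegal
(0,4): no bracket -> illegal
(0,5): flips 1 -> legal
(1,5): flips 2 -> legal
(1,6): no bracket -> illegal
(2,1): no bracket -> illegal
(2,2): flips 1 -> legal
(2,6): flips 2 -> legal
(3,0): no bracket -> illegal
(3,1): flips 2 -> legal
(3,5): flips 2 -> legal
(3,6): no bracket -> illegal
(4,0): flips 2 -> legal
(4,5): flips 3 -> legal
(5,3): flips 2 -> legal
(5,5): flips 1 -> legal
(6,1): no bracket -> illegal
(6,2): flips 1 -> legal
(6,3): no bracket -> illegal
(6,4): no bracket -> illegal
(6,5): no bracket -> illegal
W mobility = 11

Answer: B=6 W=11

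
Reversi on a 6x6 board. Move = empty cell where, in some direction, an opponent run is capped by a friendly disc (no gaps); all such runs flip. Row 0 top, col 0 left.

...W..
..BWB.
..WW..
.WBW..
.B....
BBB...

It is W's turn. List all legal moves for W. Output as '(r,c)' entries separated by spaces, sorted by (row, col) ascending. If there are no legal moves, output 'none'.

(0,1): flips 1 -> legal
(0,2): flips 1 -> legal
(0,4): no bracket -> illegal
(0,5): flips 1 -> legal
(1,1): flips 1 -> legal
(1,5): flips 1 -> legal
(2,1): flips 1 -> legal
(2,4): no bracket -> illegal
(2,5): flips 1 -> legal
(3,0): no bracket -> illegal
(4,0): no bracket -> illegal
(4,2): flips 1 -> legal
(4,3): no bracket -> illegal
(5,3): no bracket -> illegal

Answer: (0,1) (0,2) (0,5) (1,1) (1,5) (2,1) (2,5) (4,2)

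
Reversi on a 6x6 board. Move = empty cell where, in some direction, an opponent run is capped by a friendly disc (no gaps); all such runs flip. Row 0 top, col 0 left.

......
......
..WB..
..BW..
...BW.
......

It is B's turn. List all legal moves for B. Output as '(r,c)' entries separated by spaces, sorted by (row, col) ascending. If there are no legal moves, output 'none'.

(1,1): no bracket -> illegal
(1,2): flips 1 -> legal
(1,3): no bracket -> illegal
(2,1): flips 1 -> legal
(2,4): no bracket -> illegal
(3,1): no bracket -> illegal
(3,4): flips 1 -> legal
(3,5): no bracket -> illegal
(4,2): no bracket -> illegal
(4,5): flips 1 -> legal
(5,3): no bracket -> illegal
(5,4): no bracket -> illegal
(5,5): no bracket -> illegal

Answer: (1,2) (2,1) (3,4) (4,5)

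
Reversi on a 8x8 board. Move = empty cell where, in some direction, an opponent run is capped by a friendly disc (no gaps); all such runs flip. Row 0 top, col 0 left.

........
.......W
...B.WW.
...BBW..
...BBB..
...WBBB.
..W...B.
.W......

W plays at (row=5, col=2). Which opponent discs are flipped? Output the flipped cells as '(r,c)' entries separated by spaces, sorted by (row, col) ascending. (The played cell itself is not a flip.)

Answer: (3,4) (4,3)

Derivation:
Dir NW: first cell '.' (not opp) -> no flip
Dir N: first cell '.' (not opp) -> no flip
Dir NE: opp run (4,3) (3,4) capped by W -> flip
Dir W: first cell '.' (not opp) -> no flip
Dir E: first cell 'W' (not opp) -> no flip
Dir SW: first cell '.' (not opp) -> no flip
Dir S: first cell 'W' (not opp) -> no flip
Dir SE: first cell '.' (not opp) -> no flip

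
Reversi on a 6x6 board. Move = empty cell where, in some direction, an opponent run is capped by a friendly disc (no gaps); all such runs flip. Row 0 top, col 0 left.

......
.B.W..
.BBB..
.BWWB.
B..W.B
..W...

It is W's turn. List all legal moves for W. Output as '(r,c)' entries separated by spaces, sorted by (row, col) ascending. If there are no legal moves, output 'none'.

Answer: (0,0) (1,0) (1,2) (1,4) (2,5) (3,0) (3,5)

Derivation:
(0,0): flips 2 -> legal
(0,1): no bracket -> illegal
(0,2): no bracket -> illegal
(1,0): flips 1 -> legal
(1,2): flips 1 -> legal
(1,4): flips 1 -> legal
(2,0): no bracket -> illegal
(2,4): no bracket -> illegal
(2,5): flips 1 -> legal
(3,0): flips 1 -> legal
(3,5): flips 1 -> legal
(4,1): no bracket -> illegal
(4,2): no bracket -> illegal
(4,4): no bracket -> illegal
(5,0): no bracket -> illegal
(5,1): no bracket -> illegal
(5,4): no bracket -> illegal
(5,5): no bracket -> illegal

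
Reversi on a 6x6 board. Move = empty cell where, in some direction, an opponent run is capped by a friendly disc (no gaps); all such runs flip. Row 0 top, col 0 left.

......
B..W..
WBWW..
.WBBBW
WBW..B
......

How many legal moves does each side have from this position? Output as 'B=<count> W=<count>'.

Answer: B=10 W=8

Derivation:
-- B to move --
(0,2): no bracket -> illegal
(0,3): flips 2 -> legal
(0,4): no bracket -> illegal
(1,1): flips 1 -> legal
(1,2): flips 2 -> legal
(1,4): flips 1 -> legal
(2,4): flips 2 -> legal
(2,5): flips 1 -> legal
(3,0): flips 2 -> legal
(4,3): flips 1 -> legal
(4,4): no bracket -> illegal
(5,0): no bracket -> illegal
(5,1): flips 1 -> legal
(5,2): flips 1 -> legal
(5,3): no bracket -> illegal
B mobility = 10
-- W to move --
(0,0): flips 1 -> legal
(0,1): no bracket -> illegal
(1,1): flips 1 -> legal
(1,2): no bracket -> illegal
(2,4): flips 1 -> legal
(2,5): no bracket -> illegal
(3,0): no bracket -> illegal
(4,3): flips 1 -> legal
(4,4): flips 1 -> legal
(5,0): flips 2 -> legal
(5,1): flips 1 -> legal
(5,2): no bracket -> illegal
(5,4): no bracket -> illegal
(5,5): flips 1 -> legal
W mobility = 8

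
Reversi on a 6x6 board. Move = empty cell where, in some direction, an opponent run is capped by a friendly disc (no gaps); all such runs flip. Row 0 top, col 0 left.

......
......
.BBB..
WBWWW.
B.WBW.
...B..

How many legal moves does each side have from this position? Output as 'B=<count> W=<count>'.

-- B to move --
(2,0): flips 1 -> legal
(2,4): no bracket -> illegal
(2,5): flips 1 -> legal
(3,5): flips 4 -> legal
(4,1): flips 2 -> legal
(4,5): flips 2 -> legal
(5,1): no bracket -> illegal
(5,2): flips 2 -> legal
(5,4): no bracket -> illegal
(5,5): flips 2 -> legal
B mobility = 7
-- W to move --
(1,0): flips 1 -> legal
(1,1): flips 1 -> legal
(1,2): flips 3 -> legal
(1,3): flips 1 -> legal
(1,4): flips 1 -> legal
(2,0): flips 1 -> legal
(2,4): no bracket -> illegal
(4,1): no bracket -> illegal
(5,0): flips 1 -> legal
(5,1): no bracket -> illegal
(5,2): flips 1 -> legal
(5,4): flips 1 -> legal
W mobility = 9

Answer: B=7 W=9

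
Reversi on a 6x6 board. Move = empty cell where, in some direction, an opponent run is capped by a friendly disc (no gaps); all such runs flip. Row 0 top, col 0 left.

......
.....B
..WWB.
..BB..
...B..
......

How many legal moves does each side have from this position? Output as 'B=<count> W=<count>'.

-- B to move --
(1,1): flips 1 -> legal
(1,2): flips 1 -> legal
(1,3): flips 1 -> legal
(1,4): flips 1 -> legal
(2,1): flips 2 -> legal
(3,1): no bracket -> illegal
(3,4): no bracket -> illegal
B mobility = 5
-- W to move --
(0,4): no bracket -> illegal
(0,5): no bracket -> illegal
(1,3): no bracket -> illegal
(1,4): no bracket -> illegal
(2,1): no bracket -> illegal
(2,5): flips 1 -> legal
(3,1): no bracket -> illegal
(3,4): no bracket -> illegal
(3,5): no bracket -> illegal
(4,1): flips 1 -> legal
(4,2): flips 1 -> legal
(4,4): flips 1 -> legal
(5,2): no bracket -> illegal
(5,3): flips 2 -> legal
(5,4): no bracket -> illegal
W mobility = 5

Answer: B=5 W=5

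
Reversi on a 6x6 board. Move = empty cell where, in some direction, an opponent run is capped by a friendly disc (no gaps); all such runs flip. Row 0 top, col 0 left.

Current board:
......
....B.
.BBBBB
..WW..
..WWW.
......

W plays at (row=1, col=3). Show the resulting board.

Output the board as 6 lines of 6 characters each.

Answer: ......
...WB.
.BBWBB
..WW..
..WWW.
......

Derivation:
Place W at (1,3); scan 8 dirs for brackets.
Dir NW: first cell '.' (not opp) -> no flip
Dir N: first cell '.' (not opp) -> no flip
Dir NE: first cell '.' (not opp) -> no flip
Dir W: first cell '.' (not opp) -> no flip
Dir E: opp run (1,4), next='.' -> no flip
Dir SW: opp run (2,2), next='.' -> no flip
Dir S: opp run (2,3) capped by W -> flip
Dir SE: opp run (2,4), next='.' -> no flip
All flips: (2,3)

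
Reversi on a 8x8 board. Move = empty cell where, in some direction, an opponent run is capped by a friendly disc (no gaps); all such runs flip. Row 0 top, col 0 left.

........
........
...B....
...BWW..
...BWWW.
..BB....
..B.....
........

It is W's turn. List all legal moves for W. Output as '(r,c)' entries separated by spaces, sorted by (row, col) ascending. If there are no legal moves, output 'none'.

(1,2): flips 1 -> legal
(1,3): no bracket -> illegal
(1,4): no bracket -> illegal
(2,2): flips 1 -> legal
(2,4): no bracket -> illegal
(3,2): flips 1 -> legal
(4,1): no bracket -> illegal
(4,2): flips 1 -> legal
(5,1): no bracket -> illegal
(5,4): no bracket -> illegal
(6,1): flips 2 -> legal
(6,3): no bracket -> illegal
(6,4): no bracket -> illegal
(7,1): flips 2 -> legal
(7,2): no bracket -> illegal
(7,3): no bracket -> illegal

Answer: (1,2) (2,2) (3,2) (4,2) (6,1) (7,1)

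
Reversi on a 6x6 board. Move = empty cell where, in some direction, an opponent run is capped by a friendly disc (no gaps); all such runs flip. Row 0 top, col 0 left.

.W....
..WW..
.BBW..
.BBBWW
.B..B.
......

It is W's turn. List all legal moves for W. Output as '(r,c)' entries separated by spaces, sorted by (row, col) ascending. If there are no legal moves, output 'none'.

(1,0): no bracket -> illegal
(1,1): no bracket -> illegal
(2,0): flips 2 -> legal
(2,4): no bracket -> illegal
(3,0): flips 4 -> legal
(4,0): flips 2 -> legal
(4,2): flips 2 -> legal
(4,3): flips 1 -> legal
(4,5): no bracket -> illegal
(5,0): flips 2 -> legal
(5,1): no bracket -> illegal
(5,2): no bracket -> illegal
(5,3): flips 1 -> legal
(5,4): flips 1 -> legal
(5,5): no bracket -> illegal

Answer: (2,0) (3,0) (4,0) (4,2) (4,3) (5,0) (5,3) (5,4)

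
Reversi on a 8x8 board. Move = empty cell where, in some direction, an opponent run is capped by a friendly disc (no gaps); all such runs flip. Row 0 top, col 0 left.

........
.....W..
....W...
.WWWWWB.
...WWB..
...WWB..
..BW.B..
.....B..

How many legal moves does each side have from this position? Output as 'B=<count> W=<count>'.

Answer: B=10 W=8

Derivation:
-- B to move --
(0,4): no bracket -> illegal
(0,5): no bracket -> illegal
(0,6): no bracket -> illegal
(1,3): no bracket -> illegal
(1,4): no bracket -> illegal
(1,6): no bracket -> illegal
(2,0): no bracket -> illegal
(2,1): flips 3 -> legal
(2,2): flips 2 -> legal
(2,3): flips 1 -> legal
(2,5): flips 1 -> legal
(2,6): flips 3 -> legal
(3,0): flips 5 -> legal
(4,0): no bracket -> illegal
(4,1): no bracket -> illegal
(4,2): flips 2 -> legal
(4,6): no bracket -> illegal
(5,2): flips 2 -> legal
(6,4): flips 1 -> legal
(7,2): flips 2 -> legal
(7,3): no bracket -> illegal
(7,4): no bracket -> illegal
B mobility = 10
-- W to move --
(2,5): no bracket -> illegal
(2,6): no bracket -> illegal
(2,7): flips 2 -> legal
(3,7): flips 1 -> legal
(4,6): flips 1 -> legal
(4,7): no bracket -> illegal
(5,1): no bracket -> illegal
(5,2): no bracket -> illegal
(5,6): flips 2 -> legal
(6,1): flips 1 -> legal
(6,4): no bracket -> illegal
(6,6): flips 1 -> legal
(7,1): flips 1 -> legal
(7,2): no bracket -> illegal
(7,3): no bracket -> illegal
(7,4): no bracket -> illegal
(7,6): flips 1 -> legal
W mobility = 8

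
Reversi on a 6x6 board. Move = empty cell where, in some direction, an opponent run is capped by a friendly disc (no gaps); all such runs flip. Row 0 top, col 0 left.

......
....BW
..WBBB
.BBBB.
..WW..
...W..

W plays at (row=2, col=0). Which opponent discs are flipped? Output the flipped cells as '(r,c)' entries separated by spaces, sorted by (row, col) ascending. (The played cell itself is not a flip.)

Dir NW: edge -> no flip
Dir N: first cell '.' (not opp) -> no flip
Dir NE: first cell '.' (not opp) -> no flip
Dir W: edge -> no flip
Dir E: first cell '.' (not opp) -> no flip
Dir SW: edge -> no flip
Dir S: first cell '.' (not opp) -> no flip
Dir SE: opp run (3,1) capped by W -> flip

Answer: (3,1)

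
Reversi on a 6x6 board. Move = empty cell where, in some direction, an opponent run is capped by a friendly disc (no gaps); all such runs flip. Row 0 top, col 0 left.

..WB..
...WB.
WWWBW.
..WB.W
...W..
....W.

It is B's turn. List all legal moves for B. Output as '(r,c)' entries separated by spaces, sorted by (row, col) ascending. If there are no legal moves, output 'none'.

(0,1): flips 1 -> legal
(0,4): no bracket -> illegal
(1,0): no bracket -> illegal
(1,1): flips 1 -> legal
(1,2): flips 1 -> legal
(1,5): flips 1 -> legal
(2,5): flips 1 -> legal
(3,0): no bracket -> illegal
(3,1): flips 1 -> legal
(3,4): flips 1 -> legal
(4,1): flips 1 -> legal
(4,2): no bracket -> illegal
(4,4): no bracket -> illegal
(4,5): no bracket -> illegal
(5,2): no bracket -> illegal
(5,3): flips 1 -> legal
(5,5): no bracket -> illegal

Answer: (0,1) (1,1) (1,2) (1,5) (2,5) (3,1) (3,4) (4,1) (5,3)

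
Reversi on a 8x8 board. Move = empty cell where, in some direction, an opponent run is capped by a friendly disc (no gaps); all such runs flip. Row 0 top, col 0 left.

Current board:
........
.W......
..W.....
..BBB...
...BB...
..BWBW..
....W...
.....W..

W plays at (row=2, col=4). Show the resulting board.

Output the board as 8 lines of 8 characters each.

Place W at (2,4); scan 8 dirs for brackets.
Dir NW: first cell '.' (not opp) -> no flip
Dir N: first cell '.' (not opp) -> no flip
Dir NE: first cell '.' (not opp) -> no flip
Dir W: first cell '.' (not opp) -> no flip
Dir E: first cell '.' (not opp) -> no flip
Dir SW: opp run (3,3), next='.' -> no flip
Dir S: opp run (3,4) (4,4) (5,4) capped by W -> flip
Dir SE: first cell '.' (not opp) -> no flip
All flips: (3,4) (4,4) (5,4)

Answer: ........
.W......
..W.W...
..BBW...
...BW...
..BWWW..
....W...
.....W..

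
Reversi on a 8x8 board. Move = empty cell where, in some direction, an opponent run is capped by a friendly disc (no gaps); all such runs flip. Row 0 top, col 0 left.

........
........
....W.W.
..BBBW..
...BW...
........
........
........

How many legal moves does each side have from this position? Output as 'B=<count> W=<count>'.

-- B to move --
(1,3): no bracket -> illegal
(1,4): flips 1 -> legal
(1,5): flips 1 -> legal
(1,6): no bracket -> illegal
(1,7): no bracket -> illegal
(2,3): no bracket -> illegal
(2,5): no bracket -> illegal
(2,7): no bracket -> illegal
(3,6): flips 1 -> legal
(3,7): no bracket -> illegal
(4,5): flips 1 -> legal
(4,6): no bracket -> illegal
(5,3): no bracket -> illegal
(5,4): flips 1 -> legal
(5,5): flips 1 -> legal
B mobility = 6
-- W to move --
(2,1): no bracket -> illegal
(2,2): flips 1 -> legal
(2,3): no bracket -> illegal
(2,5): no bracket -> illegal
(3,1): flips 3 -> legal
(4,1): no bracket -> illegal
(4,2): flips 2 -> legal
(4,5): no bracket -> illegal
(5,2): no bracket -> illegal
(5,3): no bracket -> illegal
(5,4): no bracket -> illegal
W mobility = 3

Answer: B=6 W=3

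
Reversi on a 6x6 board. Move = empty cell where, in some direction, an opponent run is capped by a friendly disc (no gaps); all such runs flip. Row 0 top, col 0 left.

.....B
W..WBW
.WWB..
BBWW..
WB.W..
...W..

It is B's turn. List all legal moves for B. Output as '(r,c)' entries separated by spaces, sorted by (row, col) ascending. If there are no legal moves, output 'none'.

Answer: (0,3) (0,4) (1,1) (1,2) (2,0) (2,5) (3,4) (5,0)

Derivation:
(0,0): no bracket -> illegal
(0,1): no bracket -> illegal
(0,2): no bracket -> illegal
(0,3): flips 1 -> legal
(0,4): flips 2 -> legal
(1,1): flips 1 -> legal
(1,2): flips 2 -> legal
(2,0): flips 2 -> legal
(2,4): no bracket -> illegal
(2,5): flips 1 -> legal
(3,4): flips 2 -> legal
(4,2): no bracket -> illegal
(4,4): no bracket -> illegal
(5,0): flips 1 -> legal
(5,1): no bracket -> illegal
(5,2): no bracket -> illegal
(5,4): no bracket -> illegal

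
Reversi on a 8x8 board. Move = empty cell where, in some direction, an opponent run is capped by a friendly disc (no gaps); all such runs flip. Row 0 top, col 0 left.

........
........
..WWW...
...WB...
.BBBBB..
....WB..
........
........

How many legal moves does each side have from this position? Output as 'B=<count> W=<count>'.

-- B to move --
(1,1): flips 2 -> legal
(1,2): flips 1 -> legal
(1,3): flips 2 -> legal
(1,4): flips 1 -> legal
(1,5): flips 2 -> legal
(2,1): no bracket -> illegal
(2,5): no bracket -> illegal
(3,1): no bracket -> illegal
(3,2): flips 1 -> legal
(3,5): no bracket -> illegal
(5,3): flips 1 -> legal
(6,3): flips 1 -> legal
(6,4): flips 1 -> legal
(6,5): flips 1 -> legal
B mobility = 10
-- W to move --
(2,5): no bracket -> illegal
(3,0): no bracket -> illegal
(3,1): no bracket -> illegal
(3,2): flips 1 -> legal
(3,5): flips 1 -> legal
(3,6): flips 1 -> legal
(4,0): no bracket -> illegal
(4,6): no bracket -> illegal
(5,0): no bracket -> illegal
(5,1): flips 1 -> legal
(5,2): no bracket -> illegal
(5,3): flips 1 -> legal
(5,6): flips 3 -> legal
(6,4): no bracket -> illegal
(6,5): no bracket -> illegal
(6,6): flips 2 -> legal
W mobility = 7

Answer: B=10 W=7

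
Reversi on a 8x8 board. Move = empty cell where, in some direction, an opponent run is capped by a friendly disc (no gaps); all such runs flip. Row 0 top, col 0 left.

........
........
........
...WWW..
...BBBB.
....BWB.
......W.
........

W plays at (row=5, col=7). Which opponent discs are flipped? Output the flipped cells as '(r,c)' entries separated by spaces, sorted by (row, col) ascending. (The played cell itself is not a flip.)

Dir NW: opp run (4,6) capped by W -> flip
Dir N: first cell '.' (not opp) -> no flip
Dir NE: edge -> no flip
Dir W: opp run (5,6) capped by W -> flip
Dir E: edge -> no flip
Dir SW: first cell 'W' (not opp) -> no flip
Dir S: first cell '.' (not opp) -> no flip
Dir SE: edge -> no flip

Answer: (4,6) (5,6)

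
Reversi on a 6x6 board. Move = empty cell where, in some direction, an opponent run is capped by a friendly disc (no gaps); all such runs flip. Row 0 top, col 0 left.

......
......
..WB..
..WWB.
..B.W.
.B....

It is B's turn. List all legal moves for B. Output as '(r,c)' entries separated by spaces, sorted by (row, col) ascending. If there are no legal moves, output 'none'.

(1,1): no bracket -> illegal
(1,2): flips 2 -> legal
(1,3): no bracket -> illegal
(2,1): flips 1 -> legal
(2,4): flips 1 -> legal
(3,1): flips 2 -> legal
(3,5): no bracket -> illegal
(4,1): flips 1 -> legal
(4,3): flips 1 -> legal
(4,5): no bracket -> illegal
(5,3): no bracket -> illegal
(5,4): flips 1 -> legal
(5,5): no bracket -> illegal

Answer: (1,2) (2,1) (2,4) (3,1) (4,1) (4,3) (5,4)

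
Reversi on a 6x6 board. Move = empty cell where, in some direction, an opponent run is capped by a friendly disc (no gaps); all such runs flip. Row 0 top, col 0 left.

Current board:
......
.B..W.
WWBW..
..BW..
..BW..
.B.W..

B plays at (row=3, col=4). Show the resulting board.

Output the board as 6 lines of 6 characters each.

Answer: ......
.B..W.
WWBW..
..BBB.
..BW..
.B.W..

Derivation:
Place B at (3,4); scan 8 dirs for brackets.
Dir NW: opp run (2,3), next='.' -> no flip
Dir N: first cell '.' (not opp) -> no flip
Dir NE: first cell '.' (not opp) -> no flip
Dir W: opp run (3,3) capped by B -> flip
Dir E: first cell '.' (not opp) -> no flip
Dir SW: opp run (4,3), next='.' -> no flip
Dir S: first cell '.' (not opp) -> no flip
Dir SE: first cell '.' (not opp) -> no flip
All flips: (3,3)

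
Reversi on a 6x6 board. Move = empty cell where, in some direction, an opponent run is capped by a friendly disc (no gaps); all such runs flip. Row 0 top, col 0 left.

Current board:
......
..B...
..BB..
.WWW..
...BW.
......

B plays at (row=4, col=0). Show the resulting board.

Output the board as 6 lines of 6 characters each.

Answer: ......
..B...
..BB..
.BWW..
B..BW.
......

Derivation:
Place B at (4,0); scan 8 dirs for brackets.
Dir NW: edge -> no flip
Dir N: first cell '.' (not opp) -> no flip
Dir NE: opp run (3,1) capped by B -> flip
Dir W: edge -> no flip
Dir E: first cell '.' (not opp) -> no flip
Dir SW: edge -> no flip
Dir S: first cell '.' (not opp) -> no flip
Dir SE: first cell '.' (not opp) -> no flip
All flips: (3,1)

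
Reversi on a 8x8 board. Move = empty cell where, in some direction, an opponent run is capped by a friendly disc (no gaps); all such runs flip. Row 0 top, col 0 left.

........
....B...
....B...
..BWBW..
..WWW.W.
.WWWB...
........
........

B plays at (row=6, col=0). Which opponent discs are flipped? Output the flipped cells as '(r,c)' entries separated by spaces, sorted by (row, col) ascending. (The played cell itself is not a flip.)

Dir NW: edge -> no flip
Dir N: first cell '.' (not opp) -> no flip
Dir NE: opp run (5,1) (4,2) (3,3) capped by B -> flip
Dir W: edge -> no flip
Dir E: first cell '.' (not opp) -> no flip
Dir SW: edge -> no flip
Dir S: first cell '.' (not opp) -> no flip
Dir SE: first cell '.' (not opp) -> no flip

Answer: (3,3) (4,2) (5,1)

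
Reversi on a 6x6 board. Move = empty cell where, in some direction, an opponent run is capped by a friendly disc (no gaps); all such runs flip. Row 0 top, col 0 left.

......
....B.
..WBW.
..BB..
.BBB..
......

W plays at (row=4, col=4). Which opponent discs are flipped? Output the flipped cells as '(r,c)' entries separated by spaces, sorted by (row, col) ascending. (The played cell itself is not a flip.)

Answer: (3,3)

Derivation:
Dir NW: opp run (3,3) capped by W -> flip
Dir N: first cell '.' (not opp) -> no flip
Dir NE: first cell '.' (not opp) -> no flip
Dir W: opp run (4,3) (4,2) (4,1), next='.' -> no flip
Dir E: first cell '.' (not opp) -> no flip
Dir SW: first cell '.' (not opp) -> no flip
Dir S: first cell '.' (not opp) -> no flip
Dir SE: first cell '.' (not opp) -> no flip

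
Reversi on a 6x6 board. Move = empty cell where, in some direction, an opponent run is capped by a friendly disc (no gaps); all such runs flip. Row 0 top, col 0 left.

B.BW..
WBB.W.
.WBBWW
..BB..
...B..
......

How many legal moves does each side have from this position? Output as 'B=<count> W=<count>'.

Answer: B=6 W=5

Derivation:
-- B to move --
(0,1): no bracket -> illegal
(0,4): flips 1 -> legal
(0,5): flips 1 -> legal
(1,3): no bracket -> illegal
(1,5): flips 1 -> legal
(2,0): flips 2 -> legal
(3,0): flips 1 -> legal
(3,1): flips 1 -> legal
(3,4): no bracket -> illegal
(3,5): no bracket -> illegal
B mobility = 6
-- W to move --
(0,1): flips 2 -> legal
(1,3): flips 2 -> legal
(2,0): no bracket -> illegal
(3,1): no bracket -> illegal
(3,4): no bracket -> illegal
(4,1): flips 2 -> legal
(4,2): flips 1 -> legal
(4,4): no bracket -> illegal
(5,2): no bracket -> illegal
(5,3): no bracket -> illegal
(5,4): flips 2 -> legal
W mobility = 5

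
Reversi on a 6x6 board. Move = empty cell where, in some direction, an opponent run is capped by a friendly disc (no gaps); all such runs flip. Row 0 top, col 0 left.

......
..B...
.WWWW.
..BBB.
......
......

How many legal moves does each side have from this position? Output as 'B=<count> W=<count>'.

Answer: B=6 W=8

Derivation:
-- B to move --
(1,0): flips 1 -> legal
(1,1): flips 1 -> legal
(1,3): flips 1 -> legal
(1,4): flips 2 -> legal
(1,5): flips 1 -> legal
(2,0): no bracket -> illegal
(2,5): no bracket -> illegal
(3,0): flips 1 -> legal
(3,1): no bracket -> illegal
(3,5): no bracket -> illegal
B mobility = 6
-- W to move --
(0,1): flips 1 -> legal
(0,2): flips 1 -> legal
(0,3): flips 1 -> legal
(1,1): no bracket -> illegal
(1,3): no bracket -> illegal
(2,5): no bracket -> illegal
(3,1): no bracket -> illegal
(3,5): no bracket -> illegal
(4,1): flips 1 -> legal
(4,2): flips 2 -> legal
(4,3): flips 2 -> legal
(4,4): flips 2 -> legal
(4,5): flips 1 -> legal
W mobility = 8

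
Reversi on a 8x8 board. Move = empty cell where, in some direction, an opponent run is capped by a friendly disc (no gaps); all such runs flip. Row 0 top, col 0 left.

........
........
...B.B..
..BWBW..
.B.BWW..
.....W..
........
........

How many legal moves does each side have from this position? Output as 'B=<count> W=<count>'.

Answer: B=5 W=7

Derivation:
-- B to move --
(2,2): no bracket -> illegal
(2,4): no bracket -> illegal
(2,6): no bracket -> illegal
(3,6): flips 1 -> legal
(4,2): no bracket -> illegal
(4,6): flips 2 -> legal
(5,3): no bracket -> illegal
(5,4): flips 1 -> legal
(5,6): flips 1 -> legal
(6,4): no bracket -> illegal
(6,5): flips 3 -> legal
(6,6): no bracket -> illegal
B mobility = 5
-- W to move --
(1,2): flips 2 -> legal
(1,3): flips 1 -> legal
(1,4): no bracket -> illegal
(1,5): flips 1 -> legal
(1,6): no bracket -> illegal
(2,1): no bracket -> illegal
(2,2): no bracket -> illegal
(2,4): flips 1 -> legal
(2,6): no bracket -> illegal
(3,0): no bracket -> illegal
(3,1): flips 1 -> legal
(3,6): no bracket -> illegal
(4,0): no bracket -> illegal
(4,2): flips 1 -> legal
(5,0): no bracket -> illegal
(5,1): no bracket -> illegal
(5,2): no bracket -> illegal
(5,3): flips 1 -> legal
(5,4): no bracket -> illegal
W mobility = 7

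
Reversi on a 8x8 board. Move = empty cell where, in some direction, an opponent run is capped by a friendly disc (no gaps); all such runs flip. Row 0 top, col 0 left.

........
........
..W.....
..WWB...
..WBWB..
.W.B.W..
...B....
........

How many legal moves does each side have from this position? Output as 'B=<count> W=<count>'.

Answer: B=7 W=7

Derivation:
-- B to move --
(1,1): no bracket -> illegal
(1,2): no bracket -> illegal
(1,3): no bracket -> illegal
(2,1): flips 1 -> legal
(2,3): flips 1 -> legal
(2,4): no bracket -> illegal
(3,1): flips 3 -> legal
(3,5): flips 1 -> legal
(4,0): no bracket -> illegal
(4,1): flips 1 -> legal
(4,6): no bracket -> illegal
(5,0): no bracket -> illegal
(5,2): no bracket -> illegal
(5,4): flips 1 -> legal
(5,6): no bracket -> illegal
(6,0): no bracket -> illegal
(6,1): no bracket -> illegal
(6,2): no bracket -> illegal
(6,4): no bracket -> illegal
(6,5): flips 1 -> legal
(6,6): no bracket -> illegal
B mobility = 7
-- W to move --
(2,3): no bracket -> illegal
(2,4): flips 1 -> legal
(2,5): no bracket -> illegal
(3,5): flips 2 -> legal
(3,6): no bracket -> illegal
(4,6): flips 1 -> legal
(5,2): no bracket -> illegal
(5,4): flips 1 -> legal
(5,6): no bracket -> illegal
(6,2): flips 1 -> legal
(6,4): flips 1 -> legal
(7,2): no bracket -> illegal
(7,3): flips 3 -> legal
(7,4): no bracket -> illegal
W mobility = 7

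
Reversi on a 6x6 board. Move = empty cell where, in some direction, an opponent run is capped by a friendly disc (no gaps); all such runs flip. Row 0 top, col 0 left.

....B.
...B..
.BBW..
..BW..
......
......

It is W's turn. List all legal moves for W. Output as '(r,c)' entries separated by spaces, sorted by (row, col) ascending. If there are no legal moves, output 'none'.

(0,2): no bracket -> illegal
(0,3): flips 1 -> legal
(0,5): no bracket -> illegal
(1,0): no bracket -> illegal
(1,1): flips 1 -> legal
(1,2): no bracket -> illegal
(1,4): no bracket -> illegal
(1,5): no bracket -> illegal
(2,0): flips 2 -> legal
(2,4): no bracket -> illegal
(3,0): no bracket -> illegal
(3,1): flips 1 -> legal
(4,1): flips 1 -> legal
(4,2): no bracket -> illegal
(4,3): no bracket -> illegal

Answer: (0,3) (1,1) (2,0) (3,1) (4,1)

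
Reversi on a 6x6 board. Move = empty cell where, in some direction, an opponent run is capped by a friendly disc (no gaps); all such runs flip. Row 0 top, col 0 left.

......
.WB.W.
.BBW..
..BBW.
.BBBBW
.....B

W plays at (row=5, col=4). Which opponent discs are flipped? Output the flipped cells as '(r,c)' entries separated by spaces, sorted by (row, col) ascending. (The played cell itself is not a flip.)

Dir NW: opp run (4,3) (3,2) (2,1), next='.' -> no flip
Dir N: opp run (4,4) capped by W -> flip
Dir NE: first cell 'W' (not opp) -> no flip
Dir W: first cell '.' (not opp) -> no flip
Dir E: opp run (5,5), next=edge -> no flip
Dir SW: edge -> no flip
Dir S: edge -> no flip
Dir SE: edge -> no flip

Answer: (4,4)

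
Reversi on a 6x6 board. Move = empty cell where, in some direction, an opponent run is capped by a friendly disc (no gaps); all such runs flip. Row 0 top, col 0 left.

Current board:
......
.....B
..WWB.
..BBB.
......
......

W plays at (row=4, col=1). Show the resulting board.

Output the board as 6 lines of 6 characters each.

Answer: ......
.....B
..WWB.
..WBB.
.W....
......

Derivation:
Place W at (4,1); scan 8 dirs for brackets.
Dir NW: first cell '.' (not opp) -> no flip
Dir N: first cell '.' (not opp) -> no flip
Dir NE: opp run (3,2) capped by W -> flip
Dir W: first cell '.' (not opp) -> no flip
Dir E: first cell '.' (not opp) -> no flip
Dir SW: first cell '.' (not opp) -> no flip
Dir S: first cell '.' (not opp) -> no flip
Dir SE: first cell '.' (not opp) -> no flip
All flips: (3,2)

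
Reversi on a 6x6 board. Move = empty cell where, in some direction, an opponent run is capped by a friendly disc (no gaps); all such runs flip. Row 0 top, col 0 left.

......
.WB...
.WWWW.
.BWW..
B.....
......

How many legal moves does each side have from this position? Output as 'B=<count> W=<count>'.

-- B to move --
(0,0): no bracket -> illegal
(0,1): flips 2 -> legal
(0,2): no bracket -> illegal
(1,0): flips 1 -> legal
(1,3): flips 1 -> legal
(1,4): no bracket -> illegal
(1,5): no bracket -> illegal
(2,0): no bracket -> illegal
(2,5): no bracket -> illegal
(3,0): flips 1 -> legal
(3,4): flips 3 -> legal
(3,5): no bracket -> illegal
(4,1): no bracket -> illegal
(4,2): flips 2 -> legal
(4,3): no bracket -> illegal
(4,4): no bracket -> illegal
B mobility = 6
-- W to move --
(0,1): flips 1 -> legal
(0,2): flips 1 -> legal
(0,3): flips 1 -> legal
(1,3): flips 1 -> legal
(2,0): no bracket -> illegal
(3,0): flips 1 -> legal
(4,1): flips 1 -> legal
(4,2): no bracket -> illegal
(5,0): no bracket -> illegal
(5,1): no bracket -> illegal
W mobility = 6

Answer: B=6 W=6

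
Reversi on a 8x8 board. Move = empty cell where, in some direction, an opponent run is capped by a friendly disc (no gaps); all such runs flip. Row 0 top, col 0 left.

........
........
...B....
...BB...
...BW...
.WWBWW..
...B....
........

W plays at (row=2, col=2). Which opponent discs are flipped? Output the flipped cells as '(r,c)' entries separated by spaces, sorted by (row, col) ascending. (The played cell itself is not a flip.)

Answer: (3,3)

Derivation:
Dir NW: first cell '.' (not opp) -> no flip
Dir N: first cell '.' (not opp) -> no flip
Dir NE: first cell '.' (not opp) -> no flip
Dir W: first cell '.' (not opp) -> no flip
Dir E: opp run (2,3), next='.' -> no flip
Dir SW: first cell '.' (not opp) -> no flip
Dir S: first cell '.' (not opp) -> no flip
Dir SE: opp run (3,3) capped by W -> flip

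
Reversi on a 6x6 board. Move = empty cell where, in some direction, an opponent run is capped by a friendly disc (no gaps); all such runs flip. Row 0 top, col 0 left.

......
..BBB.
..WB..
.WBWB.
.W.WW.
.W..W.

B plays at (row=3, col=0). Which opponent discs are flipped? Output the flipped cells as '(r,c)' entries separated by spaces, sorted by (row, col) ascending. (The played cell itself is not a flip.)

Dir NW: edge -> no flip
Dir N: first cell '.' (not opp) -> no flip
Dir NE: first cell '.' (not opp) -> no flip
Dir W: edge -> no flip
Dir E: opp run (3,1) capped by B -> flip
Dir SW: edge -> no flip
Dir S: first cell '.' (not opp) -> no flip
Dir SE: opp run (4,1), next='.' -> no flip

Answer: (3,1)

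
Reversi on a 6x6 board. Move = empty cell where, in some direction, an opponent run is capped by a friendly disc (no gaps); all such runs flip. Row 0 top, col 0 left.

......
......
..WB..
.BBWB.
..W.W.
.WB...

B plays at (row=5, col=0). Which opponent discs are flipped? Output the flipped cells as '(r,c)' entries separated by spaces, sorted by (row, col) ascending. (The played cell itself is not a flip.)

Answer: (5,1)

Derivation:
Dir NW: edge -> no flip
Dir N: first cell '.' (not opp) -> no flip
Dir NE: first cell '.' (not opp) -> no flip
Dir W: edge -> no flip
Dir E: opp run (5,1) capped by B -> flip
Dir SW: edge -> no flip
Dir S: edge -> no flip
Dir SE: edge -> no flip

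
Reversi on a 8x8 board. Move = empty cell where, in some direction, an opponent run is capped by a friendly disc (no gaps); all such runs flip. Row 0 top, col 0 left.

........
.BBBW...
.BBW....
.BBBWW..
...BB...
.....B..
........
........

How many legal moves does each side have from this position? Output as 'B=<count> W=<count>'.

Answer: B=7 W=9

Derivation:
-- B to move --
(0,3): no bracket -> illegal
(0,4): no bracket -> illegal
(0,5): flips 2 -> legal
(1,5): flips 1 -> legal
(2,4): flips 2 -> legal
(2,5): flips 1 -> legal
(2,6): flips 1 -> legal
(3,6): flips 2 -> legal
(4,5): flips 2 -> legal
(4,6): no bracket -> illegal
B mobility = 7
-- W to move --
(0,0): no bracket -> illegal
(0,1): flips 1 -> legal
(0,2): no bracket -> illegal
(0,3): flips 1 -> legal
(0,4): no bracket -> illegal
(1,0): flips 3 -> legal
(2,0): flips 2 -> legal
(2,4): no bracket -> illegal
(3,0): flips 3 -> legal
(4,0): no bracket -> illegal
(4,1): flips 1 -> legal
(4,2): no bracket -> illegal
(4,5): no bracket -> illegal
(4,6): no bracket -> illegal
(5,2): flips 1 -> legal
(5,3): flips 3 -> legal
(5,4): flips 1 -> legal
(5,6): no bracket -> illegal
(6,4): no bracket -> illegal
(6,5): no bracket -> illegal
(6,6): no bracket -> illegal
W mobility = 9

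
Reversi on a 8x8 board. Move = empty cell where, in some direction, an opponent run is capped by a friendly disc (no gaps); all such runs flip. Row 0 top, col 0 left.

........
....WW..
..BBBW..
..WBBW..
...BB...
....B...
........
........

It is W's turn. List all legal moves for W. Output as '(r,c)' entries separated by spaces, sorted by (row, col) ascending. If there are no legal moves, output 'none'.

(1,1): no bracket -> illegal
(1,2): flips 1 -> legal
(1,3): flips 1 -> legal
(2,1): flips 3 -> legal
(3,1): no bracket -> illegal
(4,2): flips 2 -> legal
(4,5): no bracket -> illegal
(5,2): flips 2 -> legal
(5,3): flips 1 -> legal
(5,5): no bracket -> illegal
(6,3): no bracket -> illegal
(6,4): flips 4 -> legal
(6,5): flips 2 -> legal

Answer: (1,2) (1,3) (2,1) (4,2) (5,2) (5,3) (6,4) (6,5)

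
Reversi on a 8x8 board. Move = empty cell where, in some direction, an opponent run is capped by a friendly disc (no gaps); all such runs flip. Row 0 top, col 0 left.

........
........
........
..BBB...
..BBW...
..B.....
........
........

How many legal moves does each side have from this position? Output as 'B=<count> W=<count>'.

-- B to move --
(3,5): no bracket -> illegal
(4,5): flips 1 -> legal
(5,3): no bracket -> illegal
(5,4): flips 1 -> legal
(5,5): flips 1 -> legal
B mobility = 3
-- W to move --
(2,1): no bracket -> illegal
(2,2): flips 1 -> legal
(2,3): no bracket -> illegal
(2,4): flips 1 -> legal
(2,5): no bracket -> illegal
(3,1): no bracket -> illegal
(3,5): no bracket -> illegal
(4,1): flips 2 -> legal
(4,5): no bracket -> illegal
(5,1): no bracket -> illegal
(5,3): no bracket -> illegal
(5,4): no bracket -> illegal
(6,1): no bracket -> illegal
(6,2): no bracket -> illegal
(6,3): no bracket -> illegal
W mobility = 3

Answer: B=3 W=3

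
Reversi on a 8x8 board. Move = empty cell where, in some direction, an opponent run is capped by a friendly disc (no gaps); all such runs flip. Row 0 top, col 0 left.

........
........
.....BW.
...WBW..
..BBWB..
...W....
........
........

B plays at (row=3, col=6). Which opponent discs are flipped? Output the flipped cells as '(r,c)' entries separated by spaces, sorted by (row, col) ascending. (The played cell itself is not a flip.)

Answer: (3,5)

Derivation:
Dir NW: first cell 'B' (not opp) -> no flip
Dir N: opp run (2,6), next='.' -> no flip
Dir NE: first cell '.' (not opp) -> no flip
Dir W: opp run (3,5) capped by B -> flip
Dir E: first cell '.' (not opp) -> no flip
Dir SW: first cell 'B' (not opp) -> no flip
Dir S: first cell '.' (not opp) -> no flip
Dir SE: first cell '.' (not opp) -> no flip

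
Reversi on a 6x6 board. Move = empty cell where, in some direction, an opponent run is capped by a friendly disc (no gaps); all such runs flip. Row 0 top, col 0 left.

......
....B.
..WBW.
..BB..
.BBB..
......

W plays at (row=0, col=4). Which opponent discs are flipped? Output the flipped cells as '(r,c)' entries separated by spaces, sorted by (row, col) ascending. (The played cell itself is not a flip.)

Answer: (1,4)

Derivation:
Dir NW: edge -> no flip
Dir N: edge -> no flip
Dir NE: edge -> no flip
Dir W: first cell '.' (not opp) -> no flip
Dir E: first cell '.' (not opp) -> no flip
Dir SW: first cell '.' (not opp) -> no flip
Dir S: opp run (1,4) capped by W -> flip
Dir SE: first cell '.' (not opp) -> no flip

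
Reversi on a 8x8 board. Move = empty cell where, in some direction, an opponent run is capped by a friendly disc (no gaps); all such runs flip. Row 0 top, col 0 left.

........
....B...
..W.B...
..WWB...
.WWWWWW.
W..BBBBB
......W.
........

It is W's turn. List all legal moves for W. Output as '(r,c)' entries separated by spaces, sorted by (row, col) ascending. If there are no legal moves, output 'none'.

Answer: (0,4) (1,5) (2,3) (2,5) (3,5) (6,2) (6,3) (6,4) (6,5) (6,7)

Derivation:
(0,3): no bracket -> illegal
(0,4): flips 3 -> legal
(0,5): no bracket -> illegal
(1,3): no bracket -> illegal
(1,5): flips 1 -> legal
(2,3): flips 1 -> legal
(2,5): flips 1 -> legal
(3,5): flips 1 -> legal
(4,7): no bracket -> illegal
(5,2): no bracket -> illegal
(6,2): flips 1 -> legal
(6,3): flips 2 -> legal
(6,4): flips 3 -> legal
(6,5): flips 2 -> legal
(6,7): flips 1 -> legal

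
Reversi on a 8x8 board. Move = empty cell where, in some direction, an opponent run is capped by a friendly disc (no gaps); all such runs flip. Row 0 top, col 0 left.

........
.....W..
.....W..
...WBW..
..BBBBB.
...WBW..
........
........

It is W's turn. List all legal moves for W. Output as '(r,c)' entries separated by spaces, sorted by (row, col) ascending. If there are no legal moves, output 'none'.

(2,3): no bracket -> illegal
(2,4): no bracket -> illegal
(3,1): flips 1 -> legal
(3,2): no bracket -> illegal
(3,6): no bracket -> illegal
(3,7): flips 1 -> legal
(4,1): no bracket -> illegal
(4,7): no bracket -> illegal
(5,1): flips 1 -> legal
(5,2): flips 2 -> legal
(5,6): no bracket -> illegal
(5,7): flips 1 -> legal
(6,3): no bracket -> illegal
(6,4): no bracket -> illegal
(6,5): no bracket -> illegal

Answer: (3,1) (3,7) (5,1) (5,2) (5,7)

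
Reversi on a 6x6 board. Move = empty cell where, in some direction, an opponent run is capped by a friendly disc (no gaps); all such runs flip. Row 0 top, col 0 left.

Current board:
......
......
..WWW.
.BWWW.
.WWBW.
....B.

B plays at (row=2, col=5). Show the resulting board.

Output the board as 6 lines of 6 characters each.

Place B at (2,5); scan 8 dirs for brackets.
Dir NW: first cell '.' (not opp) -> no flip
Dir N: first cell '.' (not opp) -> no flip
Dir NE: edge -> no flip
Dir W: opp run (2,4) (2,3) (2,2), next='.' -> no flip
Dir E: edge -> no flip
Dir SW: opp run (3,4) capped by B -> flip
Dir S: first cell '.' (not opp) -> no flip
Dir SE: edge -> no flip
All flips: (3,4)

Answer: ......
......
..WWWB
.BWWB.
.WWBW.
....B.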